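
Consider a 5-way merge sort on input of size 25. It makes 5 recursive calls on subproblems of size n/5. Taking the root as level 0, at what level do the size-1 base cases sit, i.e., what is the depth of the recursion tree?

For divide and conquer with division factor 5:

Problem sizes at each level:
Level 0: 25
Level 1: 5
Level 2: 1

The root is level 0 and the size-1 base case is level 2 (the tree spans levels 0 through 2, i.e. 3 levels counting the root), so the depth is the number of divisions: log_5(25) = 2

The recursion tree depth is log_5(25) = 2. At each level, the problem size is divided by 5, so it takes 2 divisions to reduce to a base case of size 1. The algorithm makes 5 recursive calls at each level.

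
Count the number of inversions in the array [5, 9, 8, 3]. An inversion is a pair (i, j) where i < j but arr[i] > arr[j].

Finding inversions in [5, 9, 8, 3]:

(0, 3): arr[0]=5 > arr[3]=3
(1, 2): arr[1]=9 > arr[2]=8
(1, 3): arr[1]=9 > arr[3]=3
(2, 3): arr[2]=8 > arr[3]=3

Total inversions: 4

The array has 4 inversion(s): (0,3), (1,2), (1,3), (2,3). Each pair (i,j) satisfies i < j and arr[i] > arr[j].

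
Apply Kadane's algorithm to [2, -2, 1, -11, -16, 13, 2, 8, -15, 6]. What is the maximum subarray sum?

Using Kadane's algorithm on [2, -2, 1, -11, -16, 13, 2, 8, -15, 6]:

Scanning through the array:
Position 1 (value -2): max_ending_here = 0, max_so_far = 2
Position 2 (value 1): max_ending_here = 1, max_so_far = 2
Position 3 (value -11): max_ending_here = -10, max_so_far = 2
Position 4 (value -16): max_ending_here = -16, max_so_far = 2
Position 5 (value 13): max_ending_here = 13, max_so_far = 13
Position 6 (value 2): max_ending_here = 15, max_so_far = 15
Position 7 (value 8): max_ending_here = 23, max_so_far = 23
Position 8 (value -15): max_ending_here = 8, max_so_far = 23
Position 9 (value 6): max_ending_here = 14, max_so_far = 23

Maximum subarray: [13, 2, 8]
Maximum sum: 23

The maximum subarray is [13, 2, 8] with sum 23. This subarray runs from index 5 to index 7.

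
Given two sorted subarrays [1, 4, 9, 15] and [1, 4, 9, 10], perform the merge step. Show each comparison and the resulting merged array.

Merging process:

Compare 1 vs 1: take 1 from left. Merged: [1]
Compare 4 vs 1: take 1 from right. Merged: [1, 1]
Compare 4 vs 4: take 4 from left. Merged: [1, 1, 4]
Compare 9 vs 4: take 4 from right. Merged: [1, 1, 4, 4]
Compare 9 vs 9: take 9 from left. Merged: [1, 1, 4, 4, 9]
Compare 15 vs 9: take 9 from right. Merged: [1, 1, 4, 4, 9, 9]
Compare 15 vs 10: take 10 from right. Merged: [1, 1, 4, 4, 9, 9, 10]
Append remaining from left: [15]. Merged: [1, 1, 4, 4, 9, 9, 10, 15]

Final merged array: [1, 1, 4, 4, 9, 9, 10, 15]
Total comparisons: 7

The merged array is [1, 1, 4, 4, 9, 9, 10, 15], requiring 7 comparisons. The merge step runs in O(n) time where n is the total number of elements.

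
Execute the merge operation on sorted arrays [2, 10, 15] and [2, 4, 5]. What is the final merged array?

Merging process:

Compare 2 vs 2: take 2 from left. Merged: [2]
Compare 10 vs 2: take 2 from right. Merged: [2, 2]
Compare 10 vs 4: take 4 from right. Merged: [2, 2, 4]
Compare 10 vs 5: take 5 from right. Merged: [2, 2, 4, 5]
Append remaining from left: [10, 15]. Merged: [2, 2, 4, 5, 10, 15]

Final merged array: [2, 2, 4, 5, 10, 15]
Total comparisons: 4

The merged array is [2, 2, 4, 5, 10, 15], requiring 4 comparisons. The merge step runs in O(n) time where n is the total number of elements.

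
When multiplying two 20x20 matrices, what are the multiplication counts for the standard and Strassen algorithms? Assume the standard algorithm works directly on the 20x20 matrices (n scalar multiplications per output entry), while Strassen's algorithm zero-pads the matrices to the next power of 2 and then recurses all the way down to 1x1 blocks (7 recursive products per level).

Matrix multiplication for 20x20 matrices:

Strassen's algorithm requires power-of-2 dimensions. Pad 20x20 to 32x32 (next power of 2).

Standard algorithm: 20^3 = 8000 multiplications
Strassen's algorithm: 7^(log2(32)) = 7^5 = 16807 multiplications
Difference: 8000 - 16807 = -8807 (Strassen uses MORE here due to padding overhead — for small or just-over-power-of-2 n, padding can outweigh the per-level savings)

Standard: 8000 multiplications (20^3). Strassen: 16807 multiplications (7^5, after padding to 32x32). Strassen reduces 8 recursive multiplications to 7 at each level.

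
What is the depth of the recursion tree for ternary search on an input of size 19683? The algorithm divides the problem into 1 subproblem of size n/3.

For divide and conquer with division factor 3:

Problem sizes at each level:
Level 0: 19683
Level 1: 6561
Level 2: 2187
Level 3: 729
Level 4: 243
Level 5: 81
Level 6: 27
Level 7: 9
Level 8: 3
Level 9: 1

The root is level 0 and the size-1 base case is level 9 (the tree spans levels 0 through 9, i.e. 10 levels counting the root), so the depth is the number of divisions: log_3(19683) = 9

The recursion tree depth is log_3(19683) = 9. At each level, the problem size is divided by 3, so it takes 9 divisions to reduce to a base case of size 1. The algorithm makes 1 recursive call at each level.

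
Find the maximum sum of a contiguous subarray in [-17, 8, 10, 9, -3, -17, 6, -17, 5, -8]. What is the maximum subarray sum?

Using Kadane's algorithm on [-17, 8, 10, 9, -3, -17, 6, -17, 5, -8]:

Scanning through the array:
Position 1 (value 8): max_ending_here = 8, max_so_far = 8
Position 2 (value 10): max_ending_here = 18, max_so_far = 18
Position 3 (value 9): max_ending_here = 27, max_so_far = 27
Position 4 (value -3): max_ending_here = 24, max_so_far = 27
Position 5 (value -17): max_ending_here = 7, max_so_far = 27
Position 6 (value 6): max_ending_here = 13, max_so_far = 27
Position 7 (value -17): max_ending_here = -4, max_so_far = 27
Position 8 (value 5): max_ending_here = 5, max_so_far = 27
Position 9 (value -8): max_ending_here = -3, max_so_far = 27

Maximum subarray: [8, 10, 9]
Maximum sum: 27

The maximum subarray is [8, 10, 9] with sum 27. This subarray runs from index 1 to index 3.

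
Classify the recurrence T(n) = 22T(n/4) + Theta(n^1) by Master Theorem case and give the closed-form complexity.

Master Theorem for T(n) = 22T(n/4) + O(n^1):

a = 22, b = 4, c = 1
log_b(a) = log_4(22) = 2.2297

Case 1: c = 1 < log_4(22) = 2.2297
T(n) = O(n^(log_4 22))

For T(n) = 22T(n/4) + O(n^1): log_4(22) = 2.2297. This is Case 1 of the Master Theorem (c < log_b(a), work dominated by leaves), giving O(n^(log_4 22)).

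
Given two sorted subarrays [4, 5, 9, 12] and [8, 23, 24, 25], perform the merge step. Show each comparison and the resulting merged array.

Merging process:

Compare 4 vs 8: take 4 from left. Merged: [4]
Compare 5 vs 8: take 5 from left. Merged: [4, 5]
Compare 9 vs 8: take 8 from right. Merged: [4, 5, 8]
Compare 9 vs 23: take 9 from left. Merged: [4, 5, 8, 9]
Compare 12 vs 23: take 12 from left. Merged: [4, 5, 8, 9, 12]
Append remaining from right: [23, 24, 25]. Merged: [4, 5, 8, 9, 12, 23, 24, 25]

Final merged array: [4, 5, 8, 9, 12, 23, 24, 25]
Total comparisons: 5

The merged array is [4, 5, 8, 9, 12, 23, 24, 25], requiring 5 comparisons. The merge step runs in O(n) time where n is the total number of elements.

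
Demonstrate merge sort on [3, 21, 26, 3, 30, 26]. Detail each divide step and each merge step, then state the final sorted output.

Merge sort trace:

Split: [3, 21, 26, 3, 30, 26] -> [3, 21, 26] and [3, 30, 26]
  Split: [3, 21, 26] -> [3] and [21, 26]
    Split: [21, 26] -> [21] and [26]
    Merge: [21] + [26] -> [21, 26]
  Merge: [3] + [21, 26] -> [3, 21, 26]
  Split: [3, 30, 26] -> [3] and [30, 26]
    Split: [30, 26] -> [30] and [26]
    Merge: [30] + [26] -> [26, 30]
  Merge: [3] + [26, 30] -> [3, 26, 30]
Merge: [3, 21, 26] + [3, 26, 30] -> [3, 3, 21, 26, 26, 30]

Final sorted array: [3, 3, 21, 26, 26, 30]

The merge sort proceeds by recursively splitting the array and merging sorted halves.
After all merges, the sorted array is [3, 3, 21, 26, 26, 30].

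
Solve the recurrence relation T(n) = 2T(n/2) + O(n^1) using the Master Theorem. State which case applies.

Master Theorem for T(n) = 2T(n/2) + O(n^1):

a = 2, b = 2, c = 1
log_b(a) = log_2(2) = 1.0000

Case 2: c = 1 = log_2(2) = 1.0000
T(n) = O(n^1 log n) = O(n log n)

For T(n) = 2T(n/2) + O(n^1): log_2(2) = 1.0000. This is Case 2 of the Master Theorem (c = log_b(a), equal work at all levels), giving O(n log n).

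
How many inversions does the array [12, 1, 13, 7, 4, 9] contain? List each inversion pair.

Finding inversions in [12, 1, 13, 7, 4, 9]:

(0, 1): arr[0]=12 > arr[1]=1
(0, 3): arr[0]=12 > arr[3]=7
(0, 4): arr[0]=12 > arr[4]=4
(0, 5): arr[0]=12 > arr[5]=9
(2, 3): arr[2]=13 > arr[3]=7
(2, 4): arr[2]=13 > arr[4]=4
(2, 5): arr[2]=13 > arr[5]=9
(3, 4): arr[3]=7 > arr[4]=4

Total inversions: 8

The array has 8 inversion(s): (0,1), (0,3), (0,4), (0,5), (2,3), (2,4), (2,5), (3,4). Each pair (i,j) satisfies i < j and arr[i] > arr[j].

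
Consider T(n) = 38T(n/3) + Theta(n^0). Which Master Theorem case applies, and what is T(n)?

Master Theorem for T(n) = 38T(n/3) + O(n^0):

a = 38, b = 3, c = 0
log_b(a) = log_3(38) = 3.3111

Case 1: c = 0 < log_3(38) = 3.3111
T(n) = O(n^(log_3 38))

For T(n) = 38T(n/3) + O(n^0): log_3(38) = 3.3111. This is Case 1 of the Master Theorem (c < log_b(a), work dominated by leaves), giving O(n^(log_3 38)).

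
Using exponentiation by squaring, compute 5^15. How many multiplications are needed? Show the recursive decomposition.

Computing 5^15 by squaring (build up from 5^1; each line after the first costs one multiplication):

5^1 = 5
5^2 = (5^1)^2 = 5^2 = 25
5^3 = 5 * 5^2 = 5 * 25 = 125
5^6 = (5^3)^2 = 125^2 = 15625
5^7 = 5 * 5^6 = 5 * 15625 = 78125
5^14 = (5^7)^2 = 78125^2 = 6103515625
5^15 = 5 * 5^14 = 5 * 6103515625 = 30517578125

Result: 30517578125
Multiplications needed: 6 (6 lines after 5^1)

5^15 = 30517578125. Using exponentiation by squaring, this requires 6 multiplications. The key idea: if the exponent is even, square the half-power; if odd, multiply by the base once.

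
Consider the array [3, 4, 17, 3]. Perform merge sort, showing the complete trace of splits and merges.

Merge sort trace:

Split: [3, 4, 17, 3] -> [3, 4] and [17, 3]
  Split: [3, 4] -> [3] and [4]
  Merge: [3] + [4] -> [3, 4]
  Split: [17, 3] -> [17] and [3]
  Merge: [17] + [3] -> [3, 17]
Merge: [3, 4] + [3, 17] -> [3, 3, 4, 17]

Final sorted array: [3, 3, 4, 17]

The merge sort proceeds by recursively splitting the array and merging sorted halves.
After all merges, the sorted array is [3, 3, 4, 17].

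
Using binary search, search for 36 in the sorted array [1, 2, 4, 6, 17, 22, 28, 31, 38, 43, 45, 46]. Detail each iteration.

Binary search for 36 in [1, 2, 4, 6, 17, 22, 28, 31, 38, 43, 45, 46]:

lo=0, hi=11, mid=5, arr[mid]=22 -> 22 < 36, search right half
lo=6, hi=11, mid=8, arr[mid]=38 -> 38 > 36, search left half
lo=6, hi=7, mid=6, arr[mid]=28 -> 28 < 36, search right half
lo=7, hi=7, mid=7, arr[mid]=31 -> 31 < 36, search right half
lo=8 > hi=7, target 36 not found

Binary search determines that 36 is not in the array after 4 comparisons. The search space was exhausted without finding the target.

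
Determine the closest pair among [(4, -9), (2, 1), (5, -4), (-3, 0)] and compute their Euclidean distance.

Computing all pairwise distances among 4 points:

d((4, -9), (2, 1)) = 10.198
d((4, -9), (5, -4)) = 5.099 <-- minimum
d((4, -9), (-3, 0)) = 11.4018
d((2, 1), (5, -4)) = 5.831
d((2, 1), (-3, 0)) = 5.099 <-- minimum
d((5, -4), (-3, 0)) = 8.9443

Minimum distance: 5.099 (tie among 2 pairs: (4, -9) and (5, -4); (2, 1) and (-3, 0))

The minimum Euclidean distance is 5.099. There is a tie: 2 pairs achieve this minimum — (4, -9) and (5, -4); (2, 1) and (-3, 0). Any of these is a valid closest pair. For 4 points, brute-force pairwise comparison is shown above. For large n, the divide-and-conquer algorithm (sort by x, recurse on halves, check the dividing strip) achieves O(n log n).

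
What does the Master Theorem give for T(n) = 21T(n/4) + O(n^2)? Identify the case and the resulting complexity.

Master Theorem for T(n) = 21T(n/4) + O(n^2):

a = 21, b = 4, c = 2
log_b(a) = log_4(21) = 2.1962

Case 1: c = 2 < log_4(21) = 2.1962
T(n) = O(n^(log_4 21))

For T(n) = 21T(n/4) + O(n^2): log_4(21) = 2.1962. This is Case 1 of the Master Theorem (c < log_b(a), work dominated by leaves), giving O(n^(log_4 21)).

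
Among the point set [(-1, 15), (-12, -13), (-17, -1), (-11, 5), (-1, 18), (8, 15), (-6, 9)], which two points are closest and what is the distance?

Computing all pairwise distances among 7 points:

d((-1, 15), (-12, -13)) = 30.0832
d((-1, 15), (-17, -1)) = 22.6274
d((-1, 15), (-11, 5)) = 14.1421
d((-1, 15), (-1, 18)) = 3.0 <-- minimum
d((-1, 15), (8, 15)) = 9.0
d((-1, 15), (-6, 9)) = 7.8102
d((-12, -13), (-17, -1)) = 13.0
d((-12, -13), (-11, 5)) = 18.0278
d((-12, -13), (-1, 18)) = 32.8938
d((-12, -13), (8, 15)) = 34.4093
d((-12, -13), (-6, 9)) = 22.8035
d((-17, -1), (-11, 5)) = 8.4853
d((-17, -1), (-1, 18)) = 24.8395
d((-17, -1), (8, 15)) = 29.6816
d((-17, -1), (-6, 9)) = 14.8661
d((-11, 5), (-1, 18)) = 16.4012
d((-11, 5), (8, 15)) = 21.4709
d((-11, 5), (-6, 9)) = 6.4031
d((-1, 18), (8, 15)) = 9.4868
d((-1, 18), (-6, 9)) = 10.2956
d((8, 15), (-6, 9)) = 15.2315

Closest pair: (-1, 15) and (-1, 18) with distance 3.0

The closest pair is (-1, 15) and (-1, 18) with Euclidean distance 3.0. For 7 points, brute-force pairwise comparison is shown above. For large n, the divide-and-conquer algorithm (sort by x, recurse on halves, check the dividing strip) achieves O(n log n).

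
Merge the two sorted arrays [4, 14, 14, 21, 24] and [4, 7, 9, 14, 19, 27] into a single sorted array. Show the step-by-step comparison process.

Merging process:

Compare 4 vs 4: take 4 from left. Merged: [4]
Compare 14 vs 4: take 4 from right. Merged: [4, 4]
Compare 14 vs 7: take 7 from right. Merged: [4, 4, 7]
Compare 14 vs 9: take 9 from right. Merged: [4, 4, 7, 9]
Compare 14 vs 14: take 14 from left. Merged: [4, 4, 7, 9, 14]
Compare 14 vs 14: take 14 from left. Merged: [4, 4, 7, 9, 14, 14]
Compare 21 vs 14: take 14 from right. Merged: [4, 4, 7, 9, 14, 14, 14]
Compare 21 vs 19: take 19 from right. Merged: [4, 4, 7, 9, 14, 14, 14, 19]
Compare 21 vs 27: take 21 from left. Merged: [4, 4, 7, 9, 14, 14, 14, 19, 21]
Compare 24 vs 27: take 24 from left. Merged: [4, 4, 7, 9, 14, 14, 14, 19, 21, 24]
Append remaining from right: [27]. Merged: [4, 4, 7, 9, 14, 14, 14, 19, 21, 24, 27]

Final merged array: [4, 4, 7, 9, 14, 14, 14, 19, 21, 24, 27]
Total comparisons: 10

The merged array is [4, 4, 7, 9, 14, 14, 14, 19, 21, 24, 27], requiring 10 comparisons. The merge step runs in O(n) time where n is the total number of elements.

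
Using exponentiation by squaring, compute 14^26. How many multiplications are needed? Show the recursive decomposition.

Computing 14^26 by squaring (build up from 14^1; each line after the first costs one multiplication):

14^1 = 14
14^2 = (14^1)^2 = 14^2 = 196
14^3 = 14 * 14^2 = 14 * 196 = 2744
14^6 = (14^3)^2 = 2744^2 = 7529536
14^12 = (14^6)^2 = 7529536^2 = 56693912375296
14^13 = 14 * 14^12 = 14 * 56693912375296 = 793714773254144
14^26 = (14^13)^2 = 793714773254144^2 = 629983141281877223603213172736

Result: 629983141281877223603213172736
Multiplications needed: 6 (6 lines after 14^1)

14^26 = 629983141281877223603213172736. Using exponentiation by squaring, this requires 6 multiplications. The key idea: if the exponent is even, square the half-power; if odd, multiply by the base once.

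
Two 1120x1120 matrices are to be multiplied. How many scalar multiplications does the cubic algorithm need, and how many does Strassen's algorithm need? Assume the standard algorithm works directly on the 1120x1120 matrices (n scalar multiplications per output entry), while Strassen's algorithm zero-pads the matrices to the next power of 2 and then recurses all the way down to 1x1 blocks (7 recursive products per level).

Matrix multiplication for 1120x1120 matrices:

Strassen's algorithm requires power-of-2 dimensions. Pad 1120x1120 to 2048x2048 (next power of 2).

Standard algorithm: 1120^3 = 1404928000 multiplications
Strassen's algorithm: 7^(log2(2048)) = 7^11 = 1977326743 multiplications
Difference: 1404928000 - 1977326743 = -572398743 (Strassen uses MORE here due to padding overhead — for small or just-over-power-of-2 n, padding can outweigh the per-level savings)

Standard: 1404928000 multiplications (1120^3). Strassen: 1977326743 multiplications (7^11, after padding to 2048x2048). Strassen reduces 8 recursive multiplications to 7 at each level.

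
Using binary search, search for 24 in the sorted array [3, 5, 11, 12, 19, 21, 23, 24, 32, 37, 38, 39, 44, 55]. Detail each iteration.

Binary search for 24 in [3, 5, 11, 12, 19, 21, 23, 24, 32, 37, 38, 39, 44, 55]:

lo=0, hi=13, mid=6, arr[mid]=23 -> 23 < 24, search right half
lo=7, hi=13, mid=10, arr[mid]=38 -> 38 > 24, search left half
lo=7, hi=9, mid=8, arr[mid]=32 -> 32 > 24, search left half
lo=7, hi=7, mid=7, arr[mid]=24 -> Found target at index 7!

Binary search finds 24 at index 7 after 4 comparisons. The search repeatedly halves the search space by comparing with the middle element.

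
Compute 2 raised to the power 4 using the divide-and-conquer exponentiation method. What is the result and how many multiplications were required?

Computing 2^4 by squaring (build up from 2^1; each line after the first costs one multiplication):

2^1 = 2
2^2 = (2^1)^2 = 2^2 = 4
2^4 = (2^2)^2 = 4^2 = 16

Result: 16
Multiplications needed: 2 (2 lines after 2^1)

2^4 = 16. Using exponentiation by squaring, this requires 2 multiplications. The key idea: if the exponent is even, square the half-power; if odd, multiply by the base once.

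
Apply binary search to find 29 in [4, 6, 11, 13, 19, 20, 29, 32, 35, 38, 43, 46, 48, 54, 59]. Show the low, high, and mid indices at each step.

Binary search for 29 in [4, 6, 11, 13, 19, 20, 29, 32, 35, 38, 43, 46, 48, 54, 59]:

lo=0, hi=14, mid=7, arr[mid]=32 -> 32 > 29, search left half
lo=0, hi=6, mid=3, arr[mid]=13 -> 13 < 29, search right half
lo=4, hi=6, mid=5, arr[mid]=20 -> 20 < 29, search right half
lo=6, hi=6, mid=6, arr[mid]=29 -> Found target at index 6!

Binary search finds 29 at index 6 after 4 comparisons. The search repeatedly halves the search space by comparing with the middle element.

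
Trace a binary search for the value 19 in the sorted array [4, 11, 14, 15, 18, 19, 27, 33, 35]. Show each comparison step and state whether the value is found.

Binary search for 19 in [4, 11, 14, 15, 18, 19, 27, 33, 35]:

lo=0, hi=8, mid=4, arr[mid]=18 -> 18 < 19, search right half
lo=5, hi=8, mid=6, arr[mid]=27 -> 27 > 19, search left half
lo=5, hi=5, mid=5, arr[mid]=19 -> Found target at index 5!

Binary search finds 19 at index 5 after 3 comparisons. The search repeatedly halves the search space by comparing with the middle element.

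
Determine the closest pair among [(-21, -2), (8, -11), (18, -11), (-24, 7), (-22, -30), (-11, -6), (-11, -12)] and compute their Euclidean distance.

Computing all pairwise distances among 7 points:

d((-21, -2), (8, -11)) = 30.3645
d((-21, -2), (18, -11)) = 40.025
d((-21, -2), (-24, 7)) = 9.4868
d((-21, -2), (-22, -30)) = 28.0179
d((-21, -2), (-11, -6)) = 10.7703
d((-21, -2), (-11, -12)) = 14.1421
d((8, -11), (18, -11)) = 10.0
d((8, -11), (-24, 7)) = 36.7151
d((8, -11), (-22, -30)) = 35.5106
d((8, -11), (-11, -6)) = 19.6469
d((8, -11), (-11, -12)) = 19.0263
d((18, -11), (-24, 7)) = 45.6946
d((18, -11), (-22, -30)) = 44.2832
d((18, -11), (-11, -6)) = 29.4279
d((18, -11), (-11, -12)) = 29.0172
d((-24, 7), (-22, -30)) = 37.054
d((-24, 7), (-11, -6)) = 18.3848
d((-24, 7), (-11, -12)) = 23.0217
d((-22, -30), (-11, -6)) = 26.4008
d((-22, -30), (-11, -12)) = 21.095
d((-11, -6), (-11, -12)) = 6.0 <-- minimum

Closest pair: (-11, -6) and (-11, -12) with distance 6.0

The closest pair is (-11, -6) and (-11, -12) with Euclidean distance 6.0. For 7 points, brute-force pairwise comparison is shown above. For large n, the divide-and-conquer algorithm (sort by x, recurse on halves, check the dividing strip) achieves O(n log n).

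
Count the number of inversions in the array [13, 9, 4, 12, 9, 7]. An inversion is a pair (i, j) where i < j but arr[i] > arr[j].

Finding inversions in [13, 9, 4, 12, 9, 7]:

(0, 1): arr[0]=13 > arr[1]=9
(0, 2): arr[0]=13 > arr[2]=4
(0, 3): arr[0]=13 > arr[3]=12
(0, 4): arr[0]=13 > arr[4]=9
(0, 5): arr[0]=13 > arr[5]=7
(1, 2): arr[1]=9 > arr[2]=4
(1, 5): arr[1]=9 > arr[5]=7
(3, 4): arr[3]=12 > arr[4]=9
(3, 5): arr[3]=12 > arr[5]=7
(4, 5): arr[4]=9 > arr[5]=7

Total inversions: 10

The array has 10 inversion(s): (0,1), (0,2), (0,3), (0,4), (0,5), (1,2), (1,5), (3,4), (3,5), (4,5). Each pair (i,j) satisfies i < j and arr[i] > arr[j].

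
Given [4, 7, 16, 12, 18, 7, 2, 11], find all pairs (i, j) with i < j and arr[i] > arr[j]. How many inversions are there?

Finding inversions in [4, 7, 16, 12, 18, 7, 2, 11]:

(0, 6): arr[0]=4 > arr[6]=2
(1, 6): arr[1]=7 > arr[6]=2
(2, 3): arr[2]=16 > arr[3]=12
(2, 5): arr[2]=16 > arr[5]=7
(2, 6): arr[2]=16 > arr[6]=2
(2, 7): arr[2]=16 > arr[7]=11
(3, 5): arr[3]=12 > arr[5]=7
(3, 6): arr[3]=12 > arr[6]=2
(3, 7): arr[3]=12 > arr[7]=11
(4, 5): arr[4]=18 > arr[5]=7
(4, 6): arr[4]=18 > arr[6]=2
(4, 7): arr[4]=18 > arr[7]=11
(5, 6): arr[5]=7 > arr[6]=2

Total inversions: 13

The array has 13 inversion(s): (0,6), (1,6), (2,3), (2,5), (2,6), (2,7), (3,5), (3,6), (3,7), (4,5), (4,6), (4,7), (5,6). Each pair (i,j) satisfies i < j and arr[i] > arr[j].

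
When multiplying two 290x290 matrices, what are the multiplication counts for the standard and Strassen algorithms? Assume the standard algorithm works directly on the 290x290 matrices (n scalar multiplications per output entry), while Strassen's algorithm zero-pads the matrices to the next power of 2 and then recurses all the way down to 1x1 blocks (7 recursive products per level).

Matrix multiplication for 290x290 matrices:

Strassen's algorithm requires power-of-2 dimensions. Pad 290x290 to 512x512 (next power of 2).

Standard algorithm: 290^3 = 24389000 multiplications
Strassen's algorithm: 7^(log2(512)) = 7^9 = 40353607 multiplications
Difference: 24389000 - 40353607 = -15964607 (Strassen uses MORE here due to padding overhead — for small or just-over-power-of-2 n, padding can outweigh the per-level savings)

Standard: 24389000 multiplications (290^3). Strassen: 40353607 multiplications (7^9, after padding to 512x512). Strassen reduces 8 recursive multiplications to 7 at each level.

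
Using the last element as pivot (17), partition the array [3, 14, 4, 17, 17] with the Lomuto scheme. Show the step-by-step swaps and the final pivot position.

Lomuto partition with pivot = 17:

Initial array: [3, 14, 4, 17, 17]

arr[0]=3 <= 17: swap with position 0, array becomes [3, 14, 4, 17, 17]
arr[1]=14 <= 17: swap with position 1, array becomes [3, 14, 4, 17, 17]
arr[2]=4 <= 17: swap with position 2, array becomes [3, 14, 4, 17, 17]
arr[3]=17 <= 17: swap with position 3, array becomes [3, 14, 4, 17, 17]

Place pivot at position 4: [3, 14, 4, 17, 17]
Pivot position: 4

After partitioning with pivot 17, the array becomes [3, 14, 4, 17, 17]. The pivot is placed at index 4. All elements to the left of the pivot are <= 17, and all elements to the right are > 17.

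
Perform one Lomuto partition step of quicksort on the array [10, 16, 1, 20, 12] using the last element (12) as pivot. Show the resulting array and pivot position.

Lomuto partition with pivot = 12:

Initial array: [10, 16, 1, 20, 12]

arr[0]=10 <= 12: swap with position 0, array becomes [10, 16, 1, 20, 12]
arr[1]=16 > 12: no swap
arr[2]=1 <= 12: swap with position 1, array becomes [10, 1, 16, 20, 12]
arr[3]=20 > 12: no swap

Place pivot at position 2: [10, 1, 12, 20, 16]
Pivot position: 2

After partitioning with pivot 12, the array becomes [10, 1, 12, 20, 16]. The pivot is placed at index 2. All elements to the left of the pivot are <= 12, and all elements to the right are > 12.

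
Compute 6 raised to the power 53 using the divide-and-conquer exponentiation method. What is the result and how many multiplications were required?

Computing 6^53 by squaring (build up from 6^1; each line after the first costs one multiplication):

6^1 = 6
6^2 = (6^1)^2 = 6^2 = 36
6^3 = 6 * 6^2 = 6 * 36 = 216
6^6 = (6^3)^2 = 216^2 = 46656
6^12 = (6^6)^2 = 46656^2 = 2176782336
6^13 = 6 * 6^12 = 6 * 2176782336 = 13060694016
6^26 = (6^13)^2 = 13060694016^2 = 170581728179578208256
6^52 = (6^26)^2 = 170581728179578208256^2 = 29098125988731506183153025616435306561536
6^53 = 6 * 6^52 = 6 * 29098125988731506183153025616435306561536 = 174588755932389037098918153698611839369216

Result: 174588755932389037098918153698611839369216
Multiplications needed: 8 (8 lines after 6^1)

6^53 = 174588755932389037098918153698611839369216. Using exponentiation by squaring, this requires 8 multiplications. The key idea: if the exponent is even, square the half-power; if odd, multiply by the base once.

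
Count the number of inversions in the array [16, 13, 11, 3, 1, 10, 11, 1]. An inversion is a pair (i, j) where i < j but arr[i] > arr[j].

Finding inversions in [16, 13, 11, 3, 1, 10, 11, 1]:

(0, 1): arr[0]=16 > arr[1]=13
(0, 2): arr[0]=16 > arr[2]=11
(0, 3): arr[0]=16 > arr[3]=3
(0, 4): arr[0]=16 > arr[4]=1
(0, 5): arr[0]=16 > arr[5]=10
(0, 6): arr[0]=16 > arr[6]=11
(0, 7): arr[0]=16 > arr[7]=1
(1, 2): arr[1]=13 > arr[2]=11
(1, 3): arr[1]=13 > arr[3]=3
(1, 4): arr[1]=13 > arr[4]=1
(1, 5): arr[1]=13 > arr[5]=10
(1, 6): arr[1]=13 > arr[6]=11
(1, 7): arr[1]=13 > arr[7]=1
(2, 3): arr[2]=11 > arr[3]=3
(2, 4): arr[2]=11 > arr[4]=1
(2, 5): arr[2]=11 > arr[5]=10
(2, 7): arr[2]=11 > arr[7]=1
(3, 4): arr[3]=3 > arr[4]=1
(3, 7): arr[3]=3 > arr[7]=1
(5, 7): arr[5]=10 > arr[7]=1
(6, 7): arr[6]=11 > arr[7]=1

Total inversions: 21

The array has 21 inversion(s): (0,1), (0,2), (0,3), (0,4), (0,5), (0,6), (0,7), (1,2), (1,3), (1,4), (1,5), (1,6), (1,7), (2,3), (2,4), (2,5), (2,7), (3,4), (3,7), (5,7), (6,7). Each pair (i,j) satisfies i < j and arr[i] > arr[j].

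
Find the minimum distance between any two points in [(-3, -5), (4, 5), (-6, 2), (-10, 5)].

Computing all pairwise distances among 4 points:

d((-3, -5), (4, 5)) = 12.2066
d((-3, -5), (-6, 2)) = 7.6158
d((-3, -5), (-10, 5)) = 12.2066
d((4, 5), (-6, 2)) = 10.4403
d((4, 5), (-10, 5)) = 14.0
d((-6, 2), (-10, 5)) = 5.0 <-- minimum

Closest pair: (-6, 2) and (-10, 5) with distance 5.0

The closest pair is (-6, 2) and (-10, 5) with Euclidean distance 5.0. For 4 points, brute-force pairwise comparison is shown above. For large n, the divide-and-conquer algorithm (sort by x, recurse on halves, check the dividing strip) achieves O(n log n).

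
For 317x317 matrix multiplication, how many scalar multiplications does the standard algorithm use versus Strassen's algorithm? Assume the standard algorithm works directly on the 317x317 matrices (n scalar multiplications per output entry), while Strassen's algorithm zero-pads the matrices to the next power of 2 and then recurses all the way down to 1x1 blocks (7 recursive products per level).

Matrix multiplication for 317x317 matrices:

Strassen's algorithm requires power-of-2 dimensions. Pad 317x317 to 512x512 (next power of 2).

Standard algorithm: 317^3 = 31855013 multiplications
Strassen's algorithm: 7^(log2(512)) = 7^9 = 40353607 multiplications
Difference: 31855013 - 40353607 = -8498594 (Strassen uses MORE here due to padding overhead — for small or just-over-power-of-2 n, padding can outweigh the per-level savings)

Standard: 31855013 multiplications (317^3). Strassen: 40353607 multiplications (7^9, after padding to 512x512). Strassen reduces 8 recursive multiplications to 7 at each level.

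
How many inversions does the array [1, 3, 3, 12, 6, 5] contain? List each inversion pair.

Finding inversions in [1, 3, 3, 12, 6, 5]:

(3, 4): arr[3]=12 > arr[4]=6
(3, 5): arr[3]=12 > arr[5]=5
(4, 5): arr[4]=6 > arr[5]=5

Total inversions: 3

The array has 3 inversion(s): (3,4), (3,5), (4,5). Each pair (i,j) satisfies i < j and arr[i] > arr[j].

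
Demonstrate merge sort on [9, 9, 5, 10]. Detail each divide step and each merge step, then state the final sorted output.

Merge sort trace:

Split: [9, 9, 5, 10] -> [9, 9] and [5, 10]
  Split: [9, 9] -> [9] and [9]
  Merge: [9] + [9] -> [9, 9]
  Split: [5, 10] -> [5] and [10]
  Merge: [5] + [10] -> [5, 10]
Merge: [9, 9] + [5, 10] -> [5, 9, 9, 10]

Final sorted array: [5, 9, 9, 10]

The merge sort proceeds by recursively splitting the array and merging sorted halves.
After all merges, the sorted array is [5, 9, 9, 10].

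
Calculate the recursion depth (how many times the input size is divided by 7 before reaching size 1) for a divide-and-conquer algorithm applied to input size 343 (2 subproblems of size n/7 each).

For divide and conquer with division factor 7:

Problem sizes at each level:
Level 0: 343
Level 1: 49
Level 2: 7
Level 3: 1

The root is level 0 and the size-1 base case is level 3 (the tree spans levels 0 through 3, i.e. 4 levels counting the root), so the depth is the number of divisions: log_7(343) = 3

The recursion tree depth is log_7(343) = 3. At each level, the problem size is divided by 7, so it takes 3 divisions to reduce to a base case of size 1. The algorithm makes 2 recursive calls at each level.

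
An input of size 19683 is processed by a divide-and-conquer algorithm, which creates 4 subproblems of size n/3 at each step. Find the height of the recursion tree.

For divide and conquer with division factor 3:

Problem sizes at each level:
Level 0: 19683
Level 1: 6561
Level 2: 2187
Level 3: 729
Level 4: 243
Level 5: 81
Level 6: 27
Level 7: 9
Level 8: 3
Level 9: 1

The root is level 0 and the size-1 base case is level 9 (the tree spans levels 0 through 9, i.e. 10 levels counting the root), so the depth is the number of divisions: log_3(19683) = 9

The recursion tree depth is log_3(19683) = 9. At each level, the problem size is divided by 3, so it takes 9 divisions to reduce to a base case of size 1. The algorithm makes 4 recursive calls at each level.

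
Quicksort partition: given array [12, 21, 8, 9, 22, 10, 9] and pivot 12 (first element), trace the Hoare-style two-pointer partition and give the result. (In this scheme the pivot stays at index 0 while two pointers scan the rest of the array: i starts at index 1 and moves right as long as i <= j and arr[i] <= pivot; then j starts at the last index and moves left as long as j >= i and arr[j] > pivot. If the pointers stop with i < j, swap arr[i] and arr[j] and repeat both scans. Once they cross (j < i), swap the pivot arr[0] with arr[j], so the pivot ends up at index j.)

Hoare-style two-pointer partition with pivot = 12:

Initial array: [12, 21, 8, 9, 22, 10, 9]

Pointers start at i = 1, j = 6.
i stops at index 1 (arr[1]=21 > 12), j stops at index 6 (arr[6]=9 <= 12): swap arr[1] and arr[6], array becomes [12, 9, 8, 9, 22, 10, 21]
i stops at index 4 (arr[4]=22 > 12), j stops at index 5 (arr[5]=10 <= 12): swap arr[4] and arr[5], array becomes [12, 9, 8, 9, 10, 22, 21]
i ends at 5, j ends at 4: the pointers have crossed (j < i), so scanning stops.

Swap pivot arr[0] with arr[4] to place pivot at position 4: [10, 9, 8, 9, 12, 22, 21]
Pivot position: 4

After partitioning with pivot 12, the array becomes [10, 9, 8, 9, 12, 22, 21]. The pivot is placed at index 4. All elements to the left of the pivot are <= 12, and all elements to the right are > 12.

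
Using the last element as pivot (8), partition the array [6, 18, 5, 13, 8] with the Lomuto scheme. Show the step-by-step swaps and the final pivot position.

Lomuto partition with pivot = 8:

Initial array: [6, 18, 5, 13, 8]

arr[0]=6 <= 8: swap with position 0, array becomes [6, 18, 5, 13, 8]
arr[1]=18 > 8: no swap
arr[2]=5 <= 8: swap with position 1, array becomes [6, 5, 18, 13, 8]
arr[3]=13 > 8: no swap

Place pivot at position 2: [6, 5, 8, 13, 18]
Pivot position: 2

After partitioning with pivot 8, the array becomes [6, 5, 8, 13, 18]. The pivot is placed at index 2. All elements to the left of the pivot are <= 8, and all elements to the right are > 8.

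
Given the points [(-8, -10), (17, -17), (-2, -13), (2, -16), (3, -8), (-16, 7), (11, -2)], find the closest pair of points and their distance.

Computing all pairwise distances among 7 points:

d((-8, -10), (17, -17)) = 25.9615
d((-8, -10), (-2, -13)) = 6.7082
d((-8, -10), (2, -16)) = 11.6619
d((-8, -10), (3, -8)) = 11.1803
d((-8, -10), (-16, 7)) = 18.7883
d((-8, -10), (11, -2)) = 20.6155
d((17, -17), (-2, -13)) = 19.4165
d((17, -17), (2, -16)) = 15.0333
d((17, -17), (3, -8)) = 16.6433
d((17, -17), (-16, 7)) = 40.8044
d((17, -17), (11, -2)) = 16.1555
d((-2, -13), (2, -16)) = 5.0 <-- minimum
d((-2, -13), (3, -8)) = 7.0711
d((-2, -13), (-16, 7)) = 24.4131
d((-2, -13), (11, -2)) = 17.0294
d((2, -16), (3, -8)) = 8.0623
d((2, -16), (-16, 7)) = 29.2062
d((2, -16), (11, -2)) = 16.6433
d((3, -8), (-16, 7)) = 24.2074
d((3, -8), (11, -2)) = 10.0
d((-16, 7), (11, -2)) = 28.4605

Closest pair: (-2, -13) and (2, -16) with distance 5.0

The closest pair is (-2, -13) and (2, -16) with Euclidean distance 5.0. For 7 points, brute-force pairwise comparison is shown above. For large n, the divide-and-conquer algorithm (sort by x, recurse on halves, check the dividing strip) achieves O(n log n).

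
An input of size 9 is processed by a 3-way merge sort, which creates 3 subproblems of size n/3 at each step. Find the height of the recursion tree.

For divide and conquer with division factor 3:

Problem sizes at each level:
Level 0: 9
Level 1: 3
Level 2: 1

The root is level 0 and the size-1 base case is level 2 (the tree spans levels 0 through 2, i.e. 3 levels counting the root), so the depth is the number of divisions: log_3(9) = 2

The recursion tree depth is log_3(9) = 2. At each level, the problem size is divided by 3, so it takes 2 divisions to reduce to a base case of size 1. The algorithm makes 3 recursive calls at each level.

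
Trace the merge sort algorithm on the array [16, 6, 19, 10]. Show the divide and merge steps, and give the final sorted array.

Merge sort trace:

Split: [16, 6, 19, 10] -> [16, 6] and [19, 10]
  Split: [16, 6] -> [16] and [6]
  Merge: [16] + [6] -> [6, 16]
  Split: [19, 10] -> [19] and [10]
  Merge: [19] + [10] -> [10, 19]
Merge: [6, 16] + [10, 19] -> [6, 10, 16, 19]

Final sorted array: [6, 10, 16, 19]

The merge sort proceeds by recursively splitting the array and merging sorted halves.
After all merges, the sorted array is [6, 10, 16, 19].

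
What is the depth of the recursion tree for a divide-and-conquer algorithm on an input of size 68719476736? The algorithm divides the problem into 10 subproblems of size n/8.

For divide and conquer with division factor 8:

Problem sizes at each level:
Level 0: 68719476736
Level 1: 8589934592
Level 2: 1073741824
Level 3: 134217728
Level 4: 16777216
Level 5: 2097152
Level 6: 262144
Level 7: 32768
Level 8: 4096
Level 9: 512
Level 10: 64
Level 11: 8
Level 12: 1

The root is level 0 and the size-1 base case is level 12 (the tree spans levels 0 through 12, i.e. 13 levels counting the root), so the depth is the number of divisions: log_8(68719476736) = 12

The recursion tree depth is log_8(68719476736) = 12. At each level, the problem size is divided by 8, so it takes 12 divisions to reduce to a base case of size 1. The algorithm makes 10 recursive calls at each level.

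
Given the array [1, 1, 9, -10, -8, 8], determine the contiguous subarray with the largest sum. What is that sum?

Using Kadane's algorithm on [1, 1, 9, -10, -8, 8]:

Scanning through the array:
Position 1 (value 1): max_ending_here = 2, max_so_far = 2
Position 2 (value 9): max_ending_here = 11, max_so_far = 11
Position 3 (value -10): max_ending_here = 1, max_so_far = 11
Position 4 (value -8): max_ending_here = -7, max_so_far = 11
Position 5 (value 8): max_ending_here = 8, max_so_far = 11

Maximum subarray: [1, 1, 9]
Maximum sum: 11

The maximum subarray is [1, 1, 9] with sum 11. This subarray runs from index 0 to index 2.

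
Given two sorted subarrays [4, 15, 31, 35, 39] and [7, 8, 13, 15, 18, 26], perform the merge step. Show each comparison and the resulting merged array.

Merging process:

Compare 4 vs 7: take 4 from left. Merged: [4]
Compare 15 vs 7: take 7 from right. Merged: [4, 7]
Compare 15 vs 8: take 8 from right. Merged: [4, 7, 8]
Compare 15 vs 13: take 13 from right. Merged: [4, 7, 8, 13]
Compare 15 vs 15: take 15 from left. Merged: [4, 7, 8, 13, 15]
Compare 31 vs 15: take 15 from right. Merged: [4, 7, 8, 13, 15, 15]
Compare 31 vs 18: take 18 from right. Merged: [4, 7, 8, 13, 15, 15, 18]
Compare 31 vs 26: take 26 from right. Merged: [4, 7, 8, 13, 15, 15, 18, 26]
Append remaining from left: [31, 35, 39]. Merged: [4, 7, 8, 13, 15, 15, 18, 26, 31, 35, 39]

Final merged array: [4, 7, 8, 13, 15, 15, 18, 26, 31, 35, 39]
Total comparisons: 8

The merged array is [4, 7, 8, 13, 15, 15, 18, 26, 31, 35, 39], requiring 8 comparisons. The merge step runs in O(n) time where n is the total number of elements.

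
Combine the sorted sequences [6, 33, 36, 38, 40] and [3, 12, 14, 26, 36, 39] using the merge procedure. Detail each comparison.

Merging process:

Compare 6 vs 3: take 3 from right. Merged: [3]
Compare 6 vs 12: take 6 from left. Merged: [3, 6]
Compare 33 vs 12: take 12 from right. Merged: [3, 6, 12]
Compare 33 vs 14: take 14 from right. Merged: [3, 6, 12, 14]
Compare 33 vs 26: take 26 from right. Merged: [3, 6, 12, 14, 26]
Compare 33 vs 36: take 33 from left. Merged: [3, 6, 12, 14, 26, 33]
Compare 36 vs 36: take 36 from left. Merged: [3, 6, 12, 14, 26, 33, 36]
Compare 38 vs 36: take 36 from right. Merged: [3, 6, 12, 14, 26, 33, 36, 36]
Compare 38 vs 39: take 38 from left. Merged: [3, 6, 12, 14, 26, 33, 36, 36, 38]
Compare 40 vs 39: take 39 from right. Merged: [3, 6, 12, 14, 26, 33, 36, 36, 38, 39]
Append remaining from left: [40]. Merged: [3, 6, 12, 14, 26, 33, 36, 36, 38, 39, 40]

Final merged array: [3, 6, 12, 14, 26, 33, 36, 36, 38, 39, 40]
Total comparisons: 10

The merged array is [3, 6, 12, 14, 26, 33, 36, 36, 38, 39, 40], requiring 10 comparisons. The merge step runs in O(n) time where n is the total number of elements.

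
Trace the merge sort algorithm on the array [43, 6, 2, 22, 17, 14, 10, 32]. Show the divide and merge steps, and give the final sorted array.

Merge sort trace:

Split: [43, 6, 2, 22, 17, 14, 10, 32] -> [43, 6, 2, 22] and [17, 14, 10, 32]
  Split: [43, 6, 2, 22] -> [43, 6] and [2, 22]
    Split: [43, 6] -> [43] and [6]
    Merge: [43] + [6] -> [6, 43]
    Split: [2, 22] -> [2] and [22]
    Merge: [2] + [22] -> [2, 22]
  Merge: [6, 43] + [2, 22] -> [2, 6, 22, 43]
  Split: [17, 14, 10, 32] -> [17, 14] and [10, 32]
    Split: [17, 14] -> [17] and [14]
    Merge: [17] + [14] -> [14, 17]
    Split: [10, 32] -> [10] and [32]
    Merge: [10] + [32] -> [10, 32]
  Merge: [14, 17] + [10, 32] -> [10, 14, 17, 32]
Merge: [2, 6, 22, 43] + [10, 14, 17, 32] -> [2, 6, 10, 14, 17, 22, 32, 43]

Final sorted array: [2, 6, 10, 14, 17, 22, 32, 43]

The merge sort proceeds by recursively splitting the array and merging sorted halves.
After all merges, the sorted array is [2, 6, 10, 14, 17, 22, 32, 43].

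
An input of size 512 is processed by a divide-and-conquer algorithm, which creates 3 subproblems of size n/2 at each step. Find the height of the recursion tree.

For divide and conquer with division factor 2:

Problem sizes at each level:
Level 0: 512
Level 1: 256
Level 2: 128
Level 3: 64
Level 4: 32
Level 5: 16
Level 6: 8
Level 7: 4
Level 8: 2
Level 9: 1

The root is level 0 and the size-1 base case is level 9 (the tree spans levels 0 through 9, i.e. 10 levels counting the root), so the depth is the number of divisions: log_2(512) = 9

The recursion tree depth is log_2(512) = 9. At each level, the problem size is divided by 2, so it takes 9 divisions to reduce to a base case of size 1. The algorithm makes 3 recursive calls at each level.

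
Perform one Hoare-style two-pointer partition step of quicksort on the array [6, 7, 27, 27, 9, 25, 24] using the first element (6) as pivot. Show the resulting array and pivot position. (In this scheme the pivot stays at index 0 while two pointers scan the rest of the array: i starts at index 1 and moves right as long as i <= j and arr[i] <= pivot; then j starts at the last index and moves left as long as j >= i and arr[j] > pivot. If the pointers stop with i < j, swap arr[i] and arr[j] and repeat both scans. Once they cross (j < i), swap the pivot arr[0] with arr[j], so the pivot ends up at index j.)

Hoare-style two-pointer partition with pivot = 6:

Initial array: [6, 7, 27, 27, 9, 25, 24]

Pointers start at i = 1, j = 6.
i ends at 1, j ends at 0: the pointers have crossed (j < i), so scanning stops.

j = 0, so swapping arr[0] with arr[j] leaves the pivot at position 0: [6, 7, 27, 27, 9, 25, 24]
Pivot position: 0

After partitioning with pivot 6, the array becomes [6, 7, 27, 27, 9, 25, 24]. The pivot is placed at index 0. All elements to the left of the pivot are <= 6, and all elements to the right are > 6.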